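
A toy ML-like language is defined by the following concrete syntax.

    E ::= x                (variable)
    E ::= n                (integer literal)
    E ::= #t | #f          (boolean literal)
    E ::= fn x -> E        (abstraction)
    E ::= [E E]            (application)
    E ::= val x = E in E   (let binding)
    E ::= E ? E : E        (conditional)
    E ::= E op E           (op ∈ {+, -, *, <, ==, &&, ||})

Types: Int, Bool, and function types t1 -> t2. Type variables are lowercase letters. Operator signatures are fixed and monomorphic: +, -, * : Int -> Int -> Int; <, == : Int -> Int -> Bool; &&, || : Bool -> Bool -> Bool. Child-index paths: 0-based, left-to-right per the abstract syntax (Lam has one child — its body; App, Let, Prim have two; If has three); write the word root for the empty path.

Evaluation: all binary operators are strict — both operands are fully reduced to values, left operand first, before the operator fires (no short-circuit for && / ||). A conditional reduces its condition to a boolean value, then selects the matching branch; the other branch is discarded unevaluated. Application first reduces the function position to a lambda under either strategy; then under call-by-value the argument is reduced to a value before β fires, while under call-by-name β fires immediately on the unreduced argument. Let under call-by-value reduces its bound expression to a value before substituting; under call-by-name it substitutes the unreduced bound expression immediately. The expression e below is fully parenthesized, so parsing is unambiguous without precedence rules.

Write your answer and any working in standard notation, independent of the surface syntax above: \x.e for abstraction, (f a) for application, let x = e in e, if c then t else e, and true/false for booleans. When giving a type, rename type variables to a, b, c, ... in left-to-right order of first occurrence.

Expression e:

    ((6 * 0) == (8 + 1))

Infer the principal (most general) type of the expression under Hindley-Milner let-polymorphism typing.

Answer: Bool

Derivation:
  unify Int ~ Int
  unify Int ~ Int
  unify Int ~ Int
  unify Int ~ Int
  unify Int ~ Int
  unify Int ~ Int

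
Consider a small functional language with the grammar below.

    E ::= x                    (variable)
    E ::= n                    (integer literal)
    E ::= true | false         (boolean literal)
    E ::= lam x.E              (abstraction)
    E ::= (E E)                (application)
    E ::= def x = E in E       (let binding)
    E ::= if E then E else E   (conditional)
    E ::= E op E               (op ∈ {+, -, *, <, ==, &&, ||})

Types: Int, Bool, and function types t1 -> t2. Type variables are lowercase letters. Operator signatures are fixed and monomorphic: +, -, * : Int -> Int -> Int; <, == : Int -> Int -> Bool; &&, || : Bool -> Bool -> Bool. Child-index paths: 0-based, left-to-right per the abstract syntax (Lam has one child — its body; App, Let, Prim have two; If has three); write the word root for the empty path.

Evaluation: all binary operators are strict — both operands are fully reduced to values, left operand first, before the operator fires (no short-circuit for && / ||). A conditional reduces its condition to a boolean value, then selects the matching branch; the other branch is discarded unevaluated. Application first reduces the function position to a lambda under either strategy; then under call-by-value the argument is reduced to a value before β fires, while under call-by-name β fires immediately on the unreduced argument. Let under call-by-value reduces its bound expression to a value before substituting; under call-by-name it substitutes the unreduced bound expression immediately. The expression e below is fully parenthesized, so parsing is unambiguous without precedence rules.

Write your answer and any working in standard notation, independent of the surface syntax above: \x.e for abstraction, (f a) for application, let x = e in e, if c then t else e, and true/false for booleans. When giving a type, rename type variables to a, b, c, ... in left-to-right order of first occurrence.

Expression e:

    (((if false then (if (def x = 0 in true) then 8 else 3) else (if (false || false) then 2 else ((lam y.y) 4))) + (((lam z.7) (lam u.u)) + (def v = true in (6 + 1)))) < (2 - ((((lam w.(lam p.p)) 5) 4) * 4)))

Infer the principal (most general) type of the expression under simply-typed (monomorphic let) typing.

Answer: Bool

Derivation:
  unify Bool ~ Bool
let x : Int
  unify Bool ~ Bool
  unify Int ~ Int
  unify Bool ~ Bool
  unify Bool ~ Bool
  unify Bool ~ Bool
y : a
\y._ : a -> a
  unify a -> a ~ Int -> b
  unify a ~ Int
  unify Int ~ b
_ _ : Int
  unify Int ~ Int
  unify Int ~ Int
  unify Int ~ Int
\z._ : c -> Int
u : d
\u._ : d -> d
  unify c -> Int ~ (d -> d) -> e
  unify c ~ d -> d
  unify Int ~ e
_ _ : Int
  unify Int ~ Int
let v : Bool
  unify Int ~ Int
  unify Int ~ Int
  unify Int ~ Int
  unify Int ~ Int
  unify Int ~ Int
  unify Int ~ Int
p : g
\p._ : g -> g
\w._ : f -> g -> g
  unify f -> g -> g ~ Int -> h
  unify f ~ Int
  unify g -> g ~ h
_ _ : g -> g
  unify g -> g ~ Int -> i
  unify g ~ Int
  unify Int ~ i
_ _ : Int
  unify Int ~ Int
  unify Int ~ Int
  unify Int ~ Int
  unify Int ~ Int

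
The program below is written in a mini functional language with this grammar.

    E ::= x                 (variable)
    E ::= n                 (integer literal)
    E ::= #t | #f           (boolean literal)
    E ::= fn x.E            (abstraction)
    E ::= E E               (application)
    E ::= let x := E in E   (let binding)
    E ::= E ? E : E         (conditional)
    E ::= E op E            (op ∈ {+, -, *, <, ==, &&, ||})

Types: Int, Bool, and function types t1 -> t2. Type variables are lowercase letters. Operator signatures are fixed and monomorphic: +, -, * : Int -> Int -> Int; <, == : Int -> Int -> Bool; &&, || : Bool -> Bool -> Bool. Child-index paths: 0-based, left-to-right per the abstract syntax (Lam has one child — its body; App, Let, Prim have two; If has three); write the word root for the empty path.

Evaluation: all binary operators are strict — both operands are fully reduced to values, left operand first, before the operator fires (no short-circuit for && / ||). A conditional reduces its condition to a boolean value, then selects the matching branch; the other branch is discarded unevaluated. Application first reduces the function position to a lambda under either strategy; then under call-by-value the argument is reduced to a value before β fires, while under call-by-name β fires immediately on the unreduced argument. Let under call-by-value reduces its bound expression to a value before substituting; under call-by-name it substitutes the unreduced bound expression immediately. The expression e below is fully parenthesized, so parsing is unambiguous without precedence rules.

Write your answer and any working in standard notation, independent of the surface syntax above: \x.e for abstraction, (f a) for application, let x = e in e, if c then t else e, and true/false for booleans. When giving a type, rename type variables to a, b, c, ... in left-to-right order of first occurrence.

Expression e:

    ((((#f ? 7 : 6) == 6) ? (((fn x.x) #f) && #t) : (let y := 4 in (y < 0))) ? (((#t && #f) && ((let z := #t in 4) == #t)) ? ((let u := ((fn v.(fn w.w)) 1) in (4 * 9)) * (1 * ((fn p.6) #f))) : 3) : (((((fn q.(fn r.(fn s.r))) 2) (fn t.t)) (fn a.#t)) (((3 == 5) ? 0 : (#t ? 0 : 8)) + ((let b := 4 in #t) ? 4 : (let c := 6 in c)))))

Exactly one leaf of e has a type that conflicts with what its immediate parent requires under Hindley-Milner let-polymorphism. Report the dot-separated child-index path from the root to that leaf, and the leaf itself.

Working:
  unify Bool ~ Bool
  unify Int ~ Int
  unify Int ~ Int
  unify Int ~ Int
  unify Bool ~ Bool
x : a
\x._ : a -> a
  unify a -> a ~ Bool -> b
  unify a ~ Bool
  unify Bool ~ b
_ _ : Bool
  unify Bool ~ Bool
  unify Bool ~ Bool
let y : Int
y : Int
  unify Int ~ Int
  unify Int ~ Int
  unify Bool ~ Bool
  unify Bool ~ Bool
  unify Bool ~ Bool
  unify Bool ~ Bool
  unify Bool ~ Bool
let z : Bool
  unify Int ~ Int
  unify Bool ~ Int
  FAIL: mismatch Bool ~ Int

Answer: 1.0.1.1 : true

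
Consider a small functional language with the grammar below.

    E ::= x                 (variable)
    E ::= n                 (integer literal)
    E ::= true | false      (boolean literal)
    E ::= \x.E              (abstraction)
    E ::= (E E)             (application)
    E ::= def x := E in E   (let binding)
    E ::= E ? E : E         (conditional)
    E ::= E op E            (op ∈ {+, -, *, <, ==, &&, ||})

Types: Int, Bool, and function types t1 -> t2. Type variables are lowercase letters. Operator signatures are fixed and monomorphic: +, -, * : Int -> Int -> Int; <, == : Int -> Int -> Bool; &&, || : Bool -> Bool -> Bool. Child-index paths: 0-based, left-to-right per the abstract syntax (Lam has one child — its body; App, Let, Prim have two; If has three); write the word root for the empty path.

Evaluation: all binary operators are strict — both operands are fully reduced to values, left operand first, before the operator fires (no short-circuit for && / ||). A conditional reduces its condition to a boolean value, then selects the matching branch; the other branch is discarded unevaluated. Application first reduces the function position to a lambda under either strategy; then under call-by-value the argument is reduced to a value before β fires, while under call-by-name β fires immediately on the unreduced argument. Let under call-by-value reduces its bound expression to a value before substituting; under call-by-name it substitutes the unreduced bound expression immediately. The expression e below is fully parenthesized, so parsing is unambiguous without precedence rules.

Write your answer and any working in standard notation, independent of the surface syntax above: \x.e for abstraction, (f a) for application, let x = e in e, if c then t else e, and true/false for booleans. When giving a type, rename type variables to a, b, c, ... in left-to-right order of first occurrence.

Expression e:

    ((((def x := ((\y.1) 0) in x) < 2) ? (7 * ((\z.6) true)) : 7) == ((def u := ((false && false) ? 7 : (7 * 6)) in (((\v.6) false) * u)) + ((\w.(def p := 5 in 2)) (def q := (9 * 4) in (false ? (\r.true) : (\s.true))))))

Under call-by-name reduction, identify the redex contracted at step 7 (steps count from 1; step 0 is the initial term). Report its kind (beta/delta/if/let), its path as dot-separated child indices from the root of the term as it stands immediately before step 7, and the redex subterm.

Derivation:
step 0: ((if ((let x = ((\y.1) 0) in x) < 2) then (7 * ((\z.6) true)) else 7) == ((let u = (if (false && false) then 7 else (7 * 6)) in (((\v.6) false) * u)) + ((\w.(let p = 5 in 2)) (let q = (9 * 4) in (if false then (\r.true) else (\s.true))))))
step 1: [let@0.0.0] ((if (((\y.1) 0) < 2) then (7 * ((\z.6) true)) else 7) == ((let u = (if (false && false) then 7 else (7 * 6)) in (((\v.6) false) * u)) + ((\w.(let p = 5 in 2)) (let q = (9 * 4) in (if false then (\r.true) else (\s.true))))))
step 2: [beta@0.0.0] ((if (1 < 2) then (7 * ((\z.6) true)) else 7) == ((let u = (if (false && false) then 7 else (7 * 6)) in (((\v.6) false) * u)) + ((\w.(let p = 5 in 2)) (let q = (9 * 4) in (if false then (\r.true) else (\s.true))))))
step 3: [delta@0.0] ((if true then (7 * ((\z.6) true)) else 7) == ((let u = (if (false && false) then 7 else (7 * 6)) in (((\v.6) false) * u)) + ((\w.(let p = 5 in 2)) (let q = (9 * 4) in (if false then (\r.true) else (\s.true))))))
step 4: [if@0] ((7 * ((\z.6) true)) == ((let u = (if (false && false) then 7 else (7 * 6)) in (((\v.6) false) * u)) + ((\w.(let p = 5 in 2)) (let q = (9 * 4) in (if false then (\r.true) else (\s.true))))))
step 5: [beta@0.1] ((7 * 6) == ((let u = (if (false && false) then 7 else (7 * 6)) in (((\v.6) false) * u)) + ((\w.(let p = 5 in 2)) (let q = (9 * 4) in (if false then (\r.true) else (\s.true))))))
step 6: [delta@0] (42 == ((let u = (if (false && false) then 7 else (7 * 6)) in (((\v.6) false) * u)) + ((\w.(let p = 5 in 2)) (let q = (9 * 4) in (if false then (\r.true) else (\s.true))))))
step 7: [let@1.0] (42 == ((((\v.6) false) * (if (false && false) then 7 else (7 * 6))) + ((\w.(let p = 5 in 2)) (let q = (9 * 4) in (if false then (\r.true) else (\s.true))))))

Answer: let at 1.0 : (let u = (if (false && false) then 7 else (7 * 6)) in (((\v.6) false) * u))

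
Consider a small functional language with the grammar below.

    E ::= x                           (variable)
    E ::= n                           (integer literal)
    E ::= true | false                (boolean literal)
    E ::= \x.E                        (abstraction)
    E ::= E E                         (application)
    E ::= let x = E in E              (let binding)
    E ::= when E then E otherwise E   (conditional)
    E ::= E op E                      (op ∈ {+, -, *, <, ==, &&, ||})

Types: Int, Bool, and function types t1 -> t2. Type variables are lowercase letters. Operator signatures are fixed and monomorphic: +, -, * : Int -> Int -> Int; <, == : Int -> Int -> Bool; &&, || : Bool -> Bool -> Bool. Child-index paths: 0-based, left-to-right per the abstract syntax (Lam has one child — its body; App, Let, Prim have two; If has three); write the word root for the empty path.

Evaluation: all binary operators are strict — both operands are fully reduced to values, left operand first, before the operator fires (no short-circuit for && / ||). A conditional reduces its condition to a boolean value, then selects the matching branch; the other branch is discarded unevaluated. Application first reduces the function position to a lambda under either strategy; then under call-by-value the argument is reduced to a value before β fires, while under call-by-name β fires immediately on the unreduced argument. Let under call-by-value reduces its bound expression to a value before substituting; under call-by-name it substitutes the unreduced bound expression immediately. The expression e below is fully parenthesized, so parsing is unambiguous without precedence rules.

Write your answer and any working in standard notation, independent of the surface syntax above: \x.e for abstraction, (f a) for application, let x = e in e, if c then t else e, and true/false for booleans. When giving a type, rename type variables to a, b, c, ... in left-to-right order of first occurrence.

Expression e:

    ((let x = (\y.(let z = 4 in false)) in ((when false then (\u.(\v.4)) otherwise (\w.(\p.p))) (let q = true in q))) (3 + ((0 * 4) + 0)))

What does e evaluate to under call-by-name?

Answer: 3

Derivation:
step 0: ((let x = (\y.(let z = 4 in false)) in ((if false then (\u.(\v.4)) else (\w.(\p.p))) (let q = true in q))) (3 + ((0 * 4) + 0)))
step 1: [let@0] (((if false then (\u.(\v.4)) else (\w.(\p.p))) (let q = true in q)) (3 + ((0 * 4) + 0)))
step 2: [if@0.0] (((\w.(\p.p)) (let q = true in q)) (3 + ((0 * 4) + 0)))
step 3: [beta@0] ((\p.p) (3 + ((0 * 4) + 0)))
step 4: [beta@root] (3 + ((0 * 4) + 0))
step 5: [delta@1.0] (3 + (0 + 0))
step 6: [delta@1] (3 + 0)
step 7: [delta@root] 3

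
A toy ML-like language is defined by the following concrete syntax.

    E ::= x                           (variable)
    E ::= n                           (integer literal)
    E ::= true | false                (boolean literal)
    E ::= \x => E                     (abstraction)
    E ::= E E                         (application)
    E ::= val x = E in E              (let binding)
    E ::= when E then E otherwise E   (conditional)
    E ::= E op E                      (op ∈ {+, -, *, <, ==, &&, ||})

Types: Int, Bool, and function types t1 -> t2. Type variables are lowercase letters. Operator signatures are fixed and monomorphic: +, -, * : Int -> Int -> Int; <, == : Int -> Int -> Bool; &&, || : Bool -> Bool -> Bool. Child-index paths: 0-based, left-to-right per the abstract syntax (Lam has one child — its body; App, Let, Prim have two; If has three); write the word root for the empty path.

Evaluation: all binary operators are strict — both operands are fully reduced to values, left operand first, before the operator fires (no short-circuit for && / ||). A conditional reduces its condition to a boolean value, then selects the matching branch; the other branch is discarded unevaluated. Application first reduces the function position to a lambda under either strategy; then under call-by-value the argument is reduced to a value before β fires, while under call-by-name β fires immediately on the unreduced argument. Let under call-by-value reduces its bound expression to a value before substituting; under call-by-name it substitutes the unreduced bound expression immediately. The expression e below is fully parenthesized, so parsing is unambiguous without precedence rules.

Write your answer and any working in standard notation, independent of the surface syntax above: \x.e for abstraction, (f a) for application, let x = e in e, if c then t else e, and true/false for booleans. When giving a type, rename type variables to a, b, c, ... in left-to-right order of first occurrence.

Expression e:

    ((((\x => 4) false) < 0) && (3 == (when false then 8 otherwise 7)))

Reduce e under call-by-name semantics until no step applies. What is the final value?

Working:
step 0: ((((\x.4) false) < 0) && (3 == (if false then 8 else 7)))
step 1: [beta@0.0] ((4 < 0) && (3 == (if false then 8 else 7)))
step 2: [delta@0] (false && (3 == (if false then 8 else 7)))
step 3: [if@1.1] (false && (3 == 7))
step 4: [delta@1] (false && false)
step 5: [delta@root] false

Answer: false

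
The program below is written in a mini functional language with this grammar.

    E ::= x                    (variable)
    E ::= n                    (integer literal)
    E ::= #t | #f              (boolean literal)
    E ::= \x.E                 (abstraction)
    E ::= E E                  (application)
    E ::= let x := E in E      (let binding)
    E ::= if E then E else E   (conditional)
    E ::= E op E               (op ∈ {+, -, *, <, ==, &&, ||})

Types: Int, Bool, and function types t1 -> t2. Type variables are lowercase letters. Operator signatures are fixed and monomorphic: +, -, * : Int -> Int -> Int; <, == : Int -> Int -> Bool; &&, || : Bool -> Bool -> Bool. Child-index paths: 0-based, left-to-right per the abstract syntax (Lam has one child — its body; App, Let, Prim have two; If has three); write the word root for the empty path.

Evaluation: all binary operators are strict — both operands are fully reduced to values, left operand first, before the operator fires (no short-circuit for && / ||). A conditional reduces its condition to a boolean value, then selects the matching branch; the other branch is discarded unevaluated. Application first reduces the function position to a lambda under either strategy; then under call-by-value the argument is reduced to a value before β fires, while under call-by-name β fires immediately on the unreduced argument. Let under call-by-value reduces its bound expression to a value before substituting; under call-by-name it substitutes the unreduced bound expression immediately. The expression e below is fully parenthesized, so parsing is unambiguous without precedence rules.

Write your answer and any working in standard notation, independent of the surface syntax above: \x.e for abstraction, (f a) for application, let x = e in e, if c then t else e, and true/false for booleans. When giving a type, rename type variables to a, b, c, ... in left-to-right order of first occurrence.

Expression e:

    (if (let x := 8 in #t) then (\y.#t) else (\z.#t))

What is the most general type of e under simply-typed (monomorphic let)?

Derivation:
let x : Int
  unify Bool ~ Bool
\y._ : a -> Bool
\z._ : b -> Bool
  unify a -> Bool ~ b -> Bool
  unify a ~ b
  unify Bool ~ Bool

Answer: a -> Bool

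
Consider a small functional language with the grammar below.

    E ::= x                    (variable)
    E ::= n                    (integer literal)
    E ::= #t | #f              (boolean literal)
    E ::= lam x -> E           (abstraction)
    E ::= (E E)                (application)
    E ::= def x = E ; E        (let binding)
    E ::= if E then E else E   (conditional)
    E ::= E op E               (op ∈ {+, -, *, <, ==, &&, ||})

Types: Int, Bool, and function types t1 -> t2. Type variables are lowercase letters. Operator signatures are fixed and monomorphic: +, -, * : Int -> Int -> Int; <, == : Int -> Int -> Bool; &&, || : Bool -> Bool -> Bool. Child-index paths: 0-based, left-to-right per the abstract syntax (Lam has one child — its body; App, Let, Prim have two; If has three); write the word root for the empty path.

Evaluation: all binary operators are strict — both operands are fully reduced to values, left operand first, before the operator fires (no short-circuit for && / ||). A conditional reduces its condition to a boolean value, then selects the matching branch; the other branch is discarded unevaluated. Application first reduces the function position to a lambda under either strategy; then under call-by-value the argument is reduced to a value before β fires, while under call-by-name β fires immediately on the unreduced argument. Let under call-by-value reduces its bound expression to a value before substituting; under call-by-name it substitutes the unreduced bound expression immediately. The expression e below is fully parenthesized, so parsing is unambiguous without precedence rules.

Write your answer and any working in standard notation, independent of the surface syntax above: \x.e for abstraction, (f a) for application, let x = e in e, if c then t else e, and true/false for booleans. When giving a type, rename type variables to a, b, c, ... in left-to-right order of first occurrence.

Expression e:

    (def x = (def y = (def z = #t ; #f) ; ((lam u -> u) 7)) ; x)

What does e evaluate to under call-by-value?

Working:
step 0: (let x = (let y = (let z = true in false) in ((\u.u) 7)) in x)
step 1: [let@0.0] (let x = (let y = false in ((\u.u) 7)) in x)
step 2: [let@0] (let x = ((\u.u) 7) in x)
step 3: [beta@0] (let x = 7 in x)
step 4: [let@root] 7

Answer: 7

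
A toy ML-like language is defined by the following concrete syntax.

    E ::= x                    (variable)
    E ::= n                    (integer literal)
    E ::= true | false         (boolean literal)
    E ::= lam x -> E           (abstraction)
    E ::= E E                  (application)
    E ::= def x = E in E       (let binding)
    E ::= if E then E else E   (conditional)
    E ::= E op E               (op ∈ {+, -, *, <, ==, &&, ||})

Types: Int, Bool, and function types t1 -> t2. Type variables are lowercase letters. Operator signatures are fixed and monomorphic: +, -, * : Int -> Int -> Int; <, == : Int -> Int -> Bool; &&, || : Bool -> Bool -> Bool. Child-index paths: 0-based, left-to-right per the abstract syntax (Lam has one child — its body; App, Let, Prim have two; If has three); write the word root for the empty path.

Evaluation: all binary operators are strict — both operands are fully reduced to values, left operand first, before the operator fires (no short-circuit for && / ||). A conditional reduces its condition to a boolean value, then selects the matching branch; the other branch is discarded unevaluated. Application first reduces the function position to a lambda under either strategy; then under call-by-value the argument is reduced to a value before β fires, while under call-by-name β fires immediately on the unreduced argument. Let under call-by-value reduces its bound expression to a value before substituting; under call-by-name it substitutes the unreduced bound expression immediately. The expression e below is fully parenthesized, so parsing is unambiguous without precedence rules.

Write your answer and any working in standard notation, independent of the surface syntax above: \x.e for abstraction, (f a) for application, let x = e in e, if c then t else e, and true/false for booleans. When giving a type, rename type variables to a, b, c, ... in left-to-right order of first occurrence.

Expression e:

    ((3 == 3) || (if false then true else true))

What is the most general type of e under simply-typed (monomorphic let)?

Answer: Bool

Trace:
  unify Int ~ Int
  unify Int ~ Int
  unify Bool ~ Bool
  unify Bool ~ Bool
  unify Bool ~ Bool
  unify Bool ~ Bool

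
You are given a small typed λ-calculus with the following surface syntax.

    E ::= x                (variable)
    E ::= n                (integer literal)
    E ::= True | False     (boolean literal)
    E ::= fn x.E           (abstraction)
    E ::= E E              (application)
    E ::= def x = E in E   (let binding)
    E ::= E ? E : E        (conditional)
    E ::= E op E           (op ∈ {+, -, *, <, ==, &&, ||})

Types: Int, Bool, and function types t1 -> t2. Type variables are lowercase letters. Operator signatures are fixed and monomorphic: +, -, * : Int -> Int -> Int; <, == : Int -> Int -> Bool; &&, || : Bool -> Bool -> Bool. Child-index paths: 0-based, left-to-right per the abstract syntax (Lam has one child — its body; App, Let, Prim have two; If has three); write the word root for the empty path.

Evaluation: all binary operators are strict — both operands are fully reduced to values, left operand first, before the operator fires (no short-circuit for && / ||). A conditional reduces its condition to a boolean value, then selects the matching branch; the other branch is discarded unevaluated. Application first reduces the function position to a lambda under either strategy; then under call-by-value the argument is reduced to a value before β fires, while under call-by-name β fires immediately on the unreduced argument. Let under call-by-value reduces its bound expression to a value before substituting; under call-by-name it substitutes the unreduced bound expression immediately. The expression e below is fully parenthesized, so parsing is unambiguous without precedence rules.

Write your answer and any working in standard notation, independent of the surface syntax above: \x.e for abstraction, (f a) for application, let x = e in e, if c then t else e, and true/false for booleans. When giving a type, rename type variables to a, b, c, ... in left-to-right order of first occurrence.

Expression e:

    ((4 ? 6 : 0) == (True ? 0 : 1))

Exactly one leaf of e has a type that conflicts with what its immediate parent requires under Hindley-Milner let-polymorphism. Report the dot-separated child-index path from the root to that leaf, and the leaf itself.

Answer: 0.0 : 4

Working:
  unify Int ~ Bool
  FAIL: mismatch Int ~ Bool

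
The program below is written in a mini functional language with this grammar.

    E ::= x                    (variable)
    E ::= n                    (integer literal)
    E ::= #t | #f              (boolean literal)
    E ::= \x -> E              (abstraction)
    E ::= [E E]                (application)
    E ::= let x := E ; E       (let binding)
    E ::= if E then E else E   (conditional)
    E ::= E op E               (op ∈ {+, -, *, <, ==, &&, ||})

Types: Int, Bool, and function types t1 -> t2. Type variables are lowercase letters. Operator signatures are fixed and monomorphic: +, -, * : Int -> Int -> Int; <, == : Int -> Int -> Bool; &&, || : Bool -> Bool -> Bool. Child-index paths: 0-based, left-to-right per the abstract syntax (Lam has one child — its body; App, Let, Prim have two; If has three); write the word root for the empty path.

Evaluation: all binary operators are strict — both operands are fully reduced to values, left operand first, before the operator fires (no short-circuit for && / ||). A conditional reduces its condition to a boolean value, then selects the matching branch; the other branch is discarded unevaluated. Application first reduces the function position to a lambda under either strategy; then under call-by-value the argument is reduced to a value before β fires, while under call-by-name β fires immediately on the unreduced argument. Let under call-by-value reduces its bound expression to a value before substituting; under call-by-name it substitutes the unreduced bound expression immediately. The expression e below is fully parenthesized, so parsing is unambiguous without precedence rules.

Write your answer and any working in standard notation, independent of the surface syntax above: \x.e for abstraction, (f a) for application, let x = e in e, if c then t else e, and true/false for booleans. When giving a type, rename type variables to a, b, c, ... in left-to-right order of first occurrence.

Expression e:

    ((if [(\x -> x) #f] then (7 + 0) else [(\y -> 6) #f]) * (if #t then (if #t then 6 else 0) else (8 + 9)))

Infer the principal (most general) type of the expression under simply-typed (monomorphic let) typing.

Working:
x : a
\x._ : a -> a
  unify a -> a ~ Bool -> b
  unify a ~ Bool
  unify Bool ~ b
_ _ : Bool
  unify Bool ~ Bool
  unify Int ~ Int
  unify Int ~ Int
\y._ : c -> Int
  unify c -> Int ~ Bool -> d
  unify c ~ Bool
  unify Int ~ d
_ _ : Int
  unify Int ~ Int
  unify Int ~ Int
  unify Bool ~ Bool
  unify Bool ~ Bool
  unify Int ~ Int
  unify Int ~ Int
  unify Int ~ Int
  unify Int ~ Int
  unify Int ~ Int

Answer: Int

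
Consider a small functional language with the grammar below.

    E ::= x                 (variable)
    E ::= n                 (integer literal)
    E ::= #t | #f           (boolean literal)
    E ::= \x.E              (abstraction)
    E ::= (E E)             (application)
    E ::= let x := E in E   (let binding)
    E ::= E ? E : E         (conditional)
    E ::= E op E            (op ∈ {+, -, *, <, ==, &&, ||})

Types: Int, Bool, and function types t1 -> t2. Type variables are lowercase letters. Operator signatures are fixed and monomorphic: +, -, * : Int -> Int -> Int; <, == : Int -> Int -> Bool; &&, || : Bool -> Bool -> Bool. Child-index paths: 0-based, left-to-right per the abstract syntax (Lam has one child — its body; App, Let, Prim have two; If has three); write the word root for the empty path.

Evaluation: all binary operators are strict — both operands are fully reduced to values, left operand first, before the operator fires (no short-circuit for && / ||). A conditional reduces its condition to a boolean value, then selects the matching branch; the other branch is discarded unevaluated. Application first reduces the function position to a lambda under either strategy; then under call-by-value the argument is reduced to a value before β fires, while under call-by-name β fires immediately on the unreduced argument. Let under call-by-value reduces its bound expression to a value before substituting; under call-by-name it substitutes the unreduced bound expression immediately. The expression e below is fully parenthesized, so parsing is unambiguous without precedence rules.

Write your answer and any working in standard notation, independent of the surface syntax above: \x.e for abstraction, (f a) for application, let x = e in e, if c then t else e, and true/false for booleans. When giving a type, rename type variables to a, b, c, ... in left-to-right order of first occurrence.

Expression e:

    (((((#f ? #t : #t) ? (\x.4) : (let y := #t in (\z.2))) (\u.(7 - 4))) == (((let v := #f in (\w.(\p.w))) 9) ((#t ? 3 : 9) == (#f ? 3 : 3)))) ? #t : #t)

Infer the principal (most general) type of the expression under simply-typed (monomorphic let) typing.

Answer: Bool

Derivation:
  unify Bool ~ Bool
  unify Bool ~ Bool
  unify Bool ~ Bool
\x._ : a -> Int
let y : Bool
\z._ : b -> Int
  unify a -> Int ~ b -> Int
  unify a ~ b
  unify Int ~ Int
  unify Int ~ Int
  unify Int ~ Int
\u._ : c -> Int
  unify b -> Int ~ (c -> Int) -> d
  unify b ~ c -> Int
  unify Int ~ d
_ _ : Int
  unify Int ~ Int
let v : Bool
w : e
\p._ : f -> e
\w._ : e -> f -> e
  unify e -> f -> e ~ Int -> g
  unify e ~ Int
  unify f -> Int ~ g
_ _ : f -> Int
  unify Bool ~ Bool
  unify Int ~ Int
  unify Int ~ Int
  unify Bool ~ Bool
  unify Int ~ Int
  unify Int ~ Int
  unify f -> Int ~ Bool -> h
  unify f ~ Bool
  unify Int ~ h
_ _ : Int
  unify Int ~ Int
  unify Bool ~ Bool
  unify Bool ~ Bool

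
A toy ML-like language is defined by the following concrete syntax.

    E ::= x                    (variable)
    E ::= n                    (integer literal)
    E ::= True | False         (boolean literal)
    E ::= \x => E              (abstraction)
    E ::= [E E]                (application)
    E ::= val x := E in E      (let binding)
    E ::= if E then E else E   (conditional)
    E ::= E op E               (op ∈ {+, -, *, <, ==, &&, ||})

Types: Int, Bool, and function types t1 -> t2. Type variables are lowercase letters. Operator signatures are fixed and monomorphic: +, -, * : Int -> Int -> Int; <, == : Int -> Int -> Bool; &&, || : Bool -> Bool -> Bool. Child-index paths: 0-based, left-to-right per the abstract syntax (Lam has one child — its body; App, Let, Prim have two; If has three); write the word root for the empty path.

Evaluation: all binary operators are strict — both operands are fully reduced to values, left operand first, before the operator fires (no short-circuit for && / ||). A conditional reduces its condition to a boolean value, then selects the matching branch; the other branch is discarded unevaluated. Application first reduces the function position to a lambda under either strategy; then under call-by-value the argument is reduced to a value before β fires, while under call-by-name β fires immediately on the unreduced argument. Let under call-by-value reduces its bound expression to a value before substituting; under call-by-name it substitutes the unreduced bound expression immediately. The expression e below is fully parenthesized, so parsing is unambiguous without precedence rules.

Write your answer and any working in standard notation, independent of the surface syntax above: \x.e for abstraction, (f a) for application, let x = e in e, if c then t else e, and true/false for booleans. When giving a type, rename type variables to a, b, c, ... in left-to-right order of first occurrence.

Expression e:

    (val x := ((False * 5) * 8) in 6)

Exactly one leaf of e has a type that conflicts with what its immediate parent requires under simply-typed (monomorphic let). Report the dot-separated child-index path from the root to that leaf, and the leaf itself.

Answer: 0.0.0 : false

Working:
  unify Bool ~ Int
  FAIL: mismatch Bool ~ Int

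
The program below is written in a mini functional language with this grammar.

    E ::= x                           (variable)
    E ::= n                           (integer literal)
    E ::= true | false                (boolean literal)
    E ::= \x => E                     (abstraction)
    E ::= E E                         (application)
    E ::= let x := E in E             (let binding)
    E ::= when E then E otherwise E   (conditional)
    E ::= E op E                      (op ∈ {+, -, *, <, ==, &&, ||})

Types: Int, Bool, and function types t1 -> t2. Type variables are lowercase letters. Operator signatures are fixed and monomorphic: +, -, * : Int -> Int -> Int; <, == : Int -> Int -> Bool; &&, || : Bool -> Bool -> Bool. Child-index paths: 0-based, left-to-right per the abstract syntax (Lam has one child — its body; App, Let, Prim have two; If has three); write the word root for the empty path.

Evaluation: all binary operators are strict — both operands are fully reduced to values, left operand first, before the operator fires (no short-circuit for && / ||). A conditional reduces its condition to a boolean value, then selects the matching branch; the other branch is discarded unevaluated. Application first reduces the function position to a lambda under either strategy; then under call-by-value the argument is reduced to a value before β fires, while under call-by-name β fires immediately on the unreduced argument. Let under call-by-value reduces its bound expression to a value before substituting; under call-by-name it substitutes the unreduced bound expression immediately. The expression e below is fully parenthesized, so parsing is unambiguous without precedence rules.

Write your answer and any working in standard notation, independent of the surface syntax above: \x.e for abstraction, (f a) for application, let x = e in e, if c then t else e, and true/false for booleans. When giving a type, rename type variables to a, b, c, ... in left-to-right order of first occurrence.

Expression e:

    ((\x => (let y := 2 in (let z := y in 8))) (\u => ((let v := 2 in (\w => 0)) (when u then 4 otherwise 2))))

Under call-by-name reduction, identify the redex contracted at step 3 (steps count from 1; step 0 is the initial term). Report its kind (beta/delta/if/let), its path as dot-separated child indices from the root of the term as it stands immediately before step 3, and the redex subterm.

Trace:
step 0: ((\x.(let y = 2 in (let z = y in 8))) (\u.((let v = 2 in (\w.0)) (if u then 4 else 2))))
step 1: [beta@root] (let y = 2 in (let z = y in 8))
step 2: [let@root] (let z = 2 in 8)
step 3: [let@root] 8

Answer: let at root : (let z = 2 in 8)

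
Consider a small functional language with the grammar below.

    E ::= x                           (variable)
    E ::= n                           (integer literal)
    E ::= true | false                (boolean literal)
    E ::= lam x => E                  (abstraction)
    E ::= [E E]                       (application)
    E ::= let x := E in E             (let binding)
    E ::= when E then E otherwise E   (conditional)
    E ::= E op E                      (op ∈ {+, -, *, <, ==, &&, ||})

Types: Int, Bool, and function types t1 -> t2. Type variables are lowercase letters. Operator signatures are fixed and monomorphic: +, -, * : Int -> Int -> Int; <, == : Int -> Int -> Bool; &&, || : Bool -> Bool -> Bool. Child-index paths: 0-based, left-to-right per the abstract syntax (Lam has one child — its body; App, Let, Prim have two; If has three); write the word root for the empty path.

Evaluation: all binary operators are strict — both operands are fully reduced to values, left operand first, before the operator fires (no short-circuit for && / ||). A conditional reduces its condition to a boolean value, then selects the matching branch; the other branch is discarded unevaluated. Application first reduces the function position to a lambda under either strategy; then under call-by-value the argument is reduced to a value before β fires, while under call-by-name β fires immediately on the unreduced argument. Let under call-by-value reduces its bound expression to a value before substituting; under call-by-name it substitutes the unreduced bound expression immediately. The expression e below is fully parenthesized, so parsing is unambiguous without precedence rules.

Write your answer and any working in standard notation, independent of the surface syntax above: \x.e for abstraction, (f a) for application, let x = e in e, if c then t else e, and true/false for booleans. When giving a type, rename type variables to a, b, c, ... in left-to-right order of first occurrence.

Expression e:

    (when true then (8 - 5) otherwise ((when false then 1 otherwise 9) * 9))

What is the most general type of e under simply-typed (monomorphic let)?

Answer: Int

Working:
  unify Bool ~ Bool
  unify Int ~ Int
  unify Int ~ Int
  unify Bool ~ Bool
  unify Int ~ Int
  unify Int ~ Int
  unify Int ~ Int
  unify Int ~ Int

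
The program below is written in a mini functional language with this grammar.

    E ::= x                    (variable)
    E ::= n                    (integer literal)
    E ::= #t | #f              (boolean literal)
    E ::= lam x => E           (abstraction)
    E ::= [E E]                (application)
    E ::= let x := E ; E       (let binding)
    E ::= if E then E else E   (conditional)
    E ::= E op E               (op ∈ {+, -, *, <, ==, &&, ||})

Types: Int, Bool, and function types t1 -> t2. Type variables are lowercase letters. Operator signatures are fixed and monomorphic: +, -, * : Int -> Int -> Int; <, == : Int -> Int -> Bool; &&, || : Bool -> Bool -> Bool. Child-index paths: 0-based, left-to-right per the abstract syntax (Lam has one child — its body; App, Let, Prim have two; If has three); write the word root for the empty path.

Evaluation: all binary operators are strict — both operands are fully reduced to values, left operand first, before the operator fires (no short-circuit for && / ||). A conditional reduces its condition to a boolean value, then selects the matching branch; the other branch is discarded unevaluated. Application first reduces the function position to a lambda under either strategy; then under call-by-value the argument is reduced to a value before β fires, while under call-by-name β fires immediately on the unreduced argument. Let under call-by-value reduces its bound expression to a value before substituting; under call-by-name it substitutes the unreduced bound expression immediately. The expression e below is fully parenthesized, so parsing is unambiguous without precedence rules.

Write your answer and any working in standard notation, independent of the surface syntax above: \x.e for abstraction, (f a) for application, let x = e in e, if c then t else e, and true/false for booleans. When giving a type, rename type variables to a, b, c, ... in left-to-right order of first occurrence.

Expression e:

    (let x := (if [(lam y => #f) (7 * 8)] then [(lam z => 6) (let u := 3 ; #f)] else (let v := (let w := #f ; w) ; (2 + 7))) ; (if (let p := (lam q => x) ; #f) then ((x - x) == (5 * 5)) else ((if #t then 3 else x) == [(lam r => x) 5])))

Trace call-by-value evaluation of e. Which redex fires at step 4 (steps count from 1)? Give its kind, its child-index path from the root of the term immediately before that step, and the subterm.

Answer: let at 0.0 : (let w = false in w)

Derivation:
step 0: (let x = (if ((\y.false) (7 * 8)) then ((\z.6) (let u = 3 in false)) else (let v = (let w = false in w) in (2 + 7))) in (if (let p = (\q.x) in false) then ((x - x) == (5 * 5)) else ((if true then 3 else x) == ((\r.x) 5))))
step 1: [delta@0.0.1] (let x = (if ((\y.false) 56) then ((\z.6) (let u = 3 in false)) else (let v = (let w = false in w) in (2 + 7))) in (if (let p = (\q.x) in false) then ((x - x) == (5 * 5)) else ((if true then 3 else x) == ((\r.x) 5))))
step 2: [beta@0.0] (let x = (if false then ((\z.6) (let u = 3 in false)) else (let v = (let w = false in w) in (2 + 7))) in (if (let p = (\q.x) in false) then ((x - x) == (5 * 5)) else ((if true then 3 else x) == ((\r.x) 5))))
step 3: [if@0] (let x = (let v = (let w = false in w) in (2 + 7)) in (if (let p = (\q.x) in false) then ((x - x) == (5 * 5)) else ((if true then 3 else x) == ((\r.x) 5))))
step 4: [let@0.0] (let x = (let v = false in (2 + 7)) in (if (let p = (\q.x) in false) then ((x - x) == (5 * 5)) else ((if true then 3 else x) == ((\r.x) 5))))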